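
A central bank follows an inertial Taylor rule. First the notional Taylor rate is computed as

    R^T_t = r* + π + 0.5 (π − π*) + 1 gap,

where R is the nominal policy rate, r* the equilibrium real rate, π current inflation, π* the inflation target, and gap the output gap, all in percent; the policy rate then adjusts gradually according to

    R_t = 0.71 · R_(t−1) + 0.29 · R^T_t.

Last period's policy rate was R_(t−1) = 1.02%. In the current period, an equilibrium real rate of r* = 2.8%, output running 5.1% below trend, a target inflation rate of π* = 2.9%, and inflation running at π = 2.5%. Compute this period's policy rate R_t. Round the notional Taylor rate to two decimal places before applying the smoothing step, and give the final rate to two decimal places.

0.72%

Output 5.1% below potential → gap = -5.1.
R^T_t = 2.8 + 2.5 + 0.5 × (2.5 − 2.9) + 1 × (-5.1)
   = 2.8 + 2.5 − 0.2 − 5.1 = 0.00
R_t = 0.71 × 1.02 + 0.29 × 0.00 = 0.7242 + 0 = 0.72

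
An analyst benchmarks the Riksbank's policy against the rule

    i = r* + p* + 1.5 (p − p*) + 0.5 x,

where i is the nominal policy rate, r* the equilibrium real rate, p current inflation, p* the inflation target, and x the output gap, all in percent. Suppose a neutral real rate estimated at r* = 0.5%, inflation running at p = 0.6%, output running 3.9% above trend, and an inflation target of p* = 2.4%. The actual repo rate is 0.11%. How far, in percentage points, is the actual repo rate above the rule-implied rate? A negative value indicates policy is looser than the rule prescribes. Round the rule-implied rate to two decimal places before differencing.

-2.04 pp

Output 3.9% above potential → x = 3.9.
i = 0.5 + 2.4 + 1.5 × (0.6 − 2.4) + 0.5 × 3.9
   = 0.5 + 2.4 − 2.7 + 1.95 = 2.15
Deviation = 0.11 − 2.15 = -2.04 pp.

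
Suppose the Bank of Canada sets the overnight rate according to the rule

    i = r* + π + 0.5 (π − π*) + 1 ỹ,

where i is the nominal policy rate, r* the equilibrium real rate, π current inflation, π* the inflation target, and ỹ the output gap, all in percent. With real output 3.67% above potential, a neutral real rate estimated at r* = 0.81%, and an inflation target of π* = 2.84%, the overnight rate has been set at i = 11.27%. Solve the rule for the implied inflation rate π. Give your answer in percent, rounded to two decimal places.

5.47%

Output 3.67% above potential → ỹ = 3.67.
Collecting π: i = r* + (1 + 0.5) π − 0.5 π* + 1 ỹ
1.5 π = 11.27 − 0.81 + 0.5 × 2.84 − 1 × 3.67 = 8.21
π = 8.21 / 1.5 = 5.47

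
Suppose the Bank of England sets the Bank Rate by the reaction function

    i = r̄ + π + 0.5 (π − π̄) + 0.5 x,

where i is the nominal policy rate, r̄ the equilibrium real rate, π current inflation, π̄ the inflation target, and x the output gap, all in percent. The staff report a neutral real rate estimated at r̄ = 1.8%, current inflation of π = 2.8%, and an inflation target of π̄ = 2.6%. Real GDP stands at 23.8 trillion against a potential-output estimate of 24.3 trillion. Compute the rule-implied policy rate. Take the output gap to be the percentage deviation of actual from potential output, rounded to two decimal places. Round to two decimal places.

3.67%

Output gap = 100 × (23.8 − 24.3) / 24.3 = -2.06%.
i = 1.80 + 2.80 + 0.5 × (2.80 − 2.60) + 0.5 × (-2.06)
   = 1.80 + 2.8 + 0.1 − 1.03 = 3.67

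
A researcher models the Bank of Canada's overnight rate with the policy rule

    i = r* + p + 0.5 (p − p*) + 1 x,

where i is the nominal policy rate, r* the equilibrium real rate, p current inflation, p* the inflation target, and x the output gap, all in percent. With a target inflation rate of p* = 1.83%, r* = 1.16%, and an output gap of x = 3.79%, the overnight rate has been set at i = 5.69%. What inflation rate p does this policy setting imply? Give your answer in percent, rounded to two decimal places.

Collecting p: i = r* + (1 + 0.5) p − 0.5 p* + 1 x
1.5 p = 5.69 − 1.16 + 0.5 × 1.83 − 1 × 3.79 = 1.655
p = 1.655 / 1.5 = 1.10

1.10%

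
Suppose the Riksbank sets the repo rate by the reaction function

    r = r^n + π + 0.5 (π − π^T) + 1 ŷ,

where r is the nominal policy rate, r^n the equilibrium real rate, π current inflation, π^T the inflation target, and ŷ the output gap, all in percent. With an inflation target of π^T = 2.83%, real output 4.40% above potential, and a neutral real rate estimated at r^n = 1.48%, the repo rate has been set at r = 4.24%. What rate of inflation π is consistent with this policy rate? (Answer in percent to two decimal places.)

Output 4.40% above potential → ŷ = 4.40.
Collecting π: r = r^n + (1 + 0.5) π − 0.5 π^T + 1 ŷ
1.5 π = 4.24 − 1.48 + 0.5 × 2.83 − 1 × 4.40 = -0.225
π = -0.225 / 1.5 = -0.15

-0.15%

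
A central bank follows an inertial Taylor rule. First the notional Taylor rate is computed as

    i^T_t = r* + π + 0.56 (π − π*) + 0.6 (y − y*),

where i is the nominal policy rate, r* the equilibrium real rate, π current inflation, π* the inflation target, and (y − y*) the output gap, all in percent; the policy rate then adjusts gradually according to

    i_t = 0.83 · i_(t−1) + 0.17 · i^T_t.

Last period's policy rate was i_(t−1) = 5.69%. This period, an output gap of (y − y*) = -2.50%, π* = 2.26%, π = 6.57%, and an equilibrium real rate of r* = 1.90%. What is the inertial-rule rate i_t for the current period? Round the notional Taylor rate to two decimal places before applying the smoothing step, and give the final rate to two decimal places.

i^T_t = 1.90 + 6.57 + 0.56 × (6.57 − 2.26) + 0.6 × (-2.50)
   = 1.90 + 6.57 + 2.4136 − 1.5 = 9.38
i_t = 0.83 × 5.69 + 0.17 × 9.38 = 4.7227 + 1.5946 = 6.32

6.32%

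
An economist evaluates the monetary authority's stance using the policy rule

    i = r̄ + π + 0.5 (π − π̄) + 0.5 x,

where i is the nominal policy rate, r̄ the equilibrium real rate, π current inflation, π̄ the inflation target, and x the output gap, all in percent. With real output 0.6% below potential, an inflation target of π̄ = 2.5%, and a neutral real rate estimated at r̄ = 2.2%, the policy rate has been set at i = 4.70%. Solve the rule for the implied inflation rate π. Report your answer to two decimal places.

2.70%

Output 0.6% below potential → x = -0.6.
Collecting π: i = r̄ + (1 + 0.5) π − 0.5 π̄ + 0.5 x
1.5 π = 4.70 − 2.2 + 0.5 × 2.5 − 0.5 × (-0.6) = 4.05
π = 4.05 / 1.5 = 2.70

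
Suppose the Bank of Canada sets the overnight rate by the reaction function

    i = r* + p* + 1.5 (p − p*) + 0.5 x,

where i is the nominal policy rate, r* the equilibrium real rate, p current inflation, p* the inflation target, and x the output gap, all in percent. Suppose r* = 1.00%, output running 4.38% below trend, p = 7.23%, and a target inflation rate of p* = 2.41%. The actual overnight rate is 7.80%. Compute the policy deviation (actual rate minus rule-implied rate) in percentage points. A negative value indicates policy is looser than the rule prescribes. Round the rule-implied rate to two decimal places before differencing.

Output 4.38% below potential → x = -4.38.
i = 1.00 + 2.41 + 1.5 × (7.23 − 2.41) + 0.5 × (-4.38)
   = 1.00 + 2.41 + 7.23 − 2.19 = 8.45
Deviation = 7.80 − 8.45 = -0.65 pp.

-0.65 pp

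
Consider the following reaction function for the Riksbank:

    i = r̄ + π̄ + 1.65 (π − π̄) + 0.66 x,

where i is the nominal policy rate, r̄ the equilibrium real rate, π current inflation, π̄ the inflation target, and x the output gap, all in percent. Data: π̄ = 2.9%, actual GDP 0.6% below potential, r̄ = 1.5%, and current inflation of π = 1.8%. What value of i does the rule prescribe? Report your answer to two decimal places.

2.19%

Output 0.6% below potential → x = -0.6.
i = 1.5 + 2.9 + 1.65 × (1.8 − 2.9) + 0.66 × (-0.6)
   = 1.5 + 2.9 − 1.815 − 0.396 = 2.19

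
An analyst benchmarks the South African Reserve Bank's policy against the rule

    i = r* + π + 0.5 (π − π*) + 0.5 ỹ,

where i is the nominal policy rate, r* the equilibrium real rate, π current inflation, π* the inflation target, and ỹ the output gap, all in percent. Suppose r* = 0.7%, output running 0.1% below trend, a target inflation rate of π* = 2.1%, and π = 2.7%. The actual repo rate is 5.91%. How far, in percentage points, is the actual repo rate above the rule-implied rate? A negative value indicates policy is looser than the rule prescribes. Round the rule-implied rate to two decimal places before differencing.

Output 0.1% below potential → ỹ = -0.1.
i = 0.7 + 2.7 + 0.5 × (2.7 − 2.1) + 0.5 × (-0.1)
   = 0.7 + 2.7 + 0.3 − 0.05 = 3.65
Deviation = 5.91 − 3.65 = 2.26 pp.

2.26 pp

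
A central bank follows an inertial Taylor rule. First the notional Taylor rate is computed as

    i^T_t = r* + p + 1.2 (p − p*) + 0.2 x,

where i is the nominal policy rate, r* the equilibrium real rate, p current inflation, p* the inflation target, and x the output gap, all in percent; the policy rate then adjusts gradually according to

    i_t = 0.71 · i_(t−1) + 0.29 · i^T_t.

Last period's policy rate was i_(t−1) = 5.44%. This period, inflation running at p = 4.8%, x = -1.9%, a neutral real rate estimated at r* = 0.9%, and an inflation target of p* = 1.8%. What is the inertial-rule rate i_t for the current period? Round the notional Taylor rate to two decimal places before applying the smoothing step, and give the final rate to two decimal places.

6.45%

i^T_t = 0.9 + 4.8 + 1.2 × (4.8 − 1.8) + 0.2 × (-1.9)
   = 0.9 + 4.8 + 3.6 − 0.38 = 8.92
i_t = 0.71 × 5.44 + 0.29 × 8.92 = 3.8624 + 2.5868 = 6.45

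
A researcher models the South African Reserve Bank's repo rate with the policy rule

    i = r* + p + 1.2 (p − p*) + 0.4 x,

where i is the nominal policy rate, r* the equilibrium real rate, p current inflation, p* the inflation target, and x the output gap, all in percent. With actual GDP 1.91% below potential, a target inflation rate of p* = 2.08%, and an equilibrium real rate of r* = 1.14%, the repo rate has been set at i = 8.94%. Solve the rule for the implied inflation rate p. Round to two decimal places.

5.03%

Output 1.91% below potential → x = -1.91.
Collecting p: i = r* + (1 + 1.2) p − 1.2 p* + 0.4 x
2.2 p = 8.94 − 1.14 + 1.2 × 2.08 − 0.4 × (-1.91) = 11.06
p = 11.06 / 2.2 = 5.03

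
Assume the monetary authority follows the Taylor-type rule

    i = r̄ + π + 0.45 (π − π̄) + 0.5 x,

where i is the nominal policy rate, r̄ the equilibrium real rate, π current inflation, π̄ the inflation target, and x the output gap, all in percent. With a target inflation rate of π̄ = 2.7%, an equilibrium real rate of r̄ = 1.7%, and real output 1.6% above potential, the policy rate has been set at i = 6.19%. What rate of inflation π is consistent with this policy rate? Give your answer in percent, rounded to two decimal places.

Output 1.6% above potential → x = 1.6.
Collecting π: i = r̄ + (1 + 0.45) π − 0.45 π̄ + 0.5 x
1.45 π = 6.19 − 1.7 + 0.45 × 2.7 − 0.5 × 1.6 = 4.905
π = 4.905 / 1.45 = 3.38

3.38%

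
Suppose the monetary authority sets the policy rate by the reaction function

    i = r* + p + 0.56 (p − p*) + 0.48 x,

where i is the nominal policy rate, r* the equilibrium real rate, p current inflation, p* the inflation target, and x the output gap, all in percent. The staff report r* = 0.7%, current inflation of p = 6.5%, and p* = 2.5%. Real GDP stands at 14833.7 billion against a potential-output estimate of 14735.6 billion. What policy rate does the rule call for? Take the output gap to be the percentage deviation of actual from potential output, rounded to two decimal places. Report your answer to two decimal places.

9.76%

Output gap = 100 × (14833.7 − 14735.6) / 14735.6 = 0.67%.
i = 0.70 + 6.50 + 0.56 × (6.50 − 2.50) + 0.48 × 0.67
   = 0.70 + 6.5 + 2.24 + 0.3216 = 9.76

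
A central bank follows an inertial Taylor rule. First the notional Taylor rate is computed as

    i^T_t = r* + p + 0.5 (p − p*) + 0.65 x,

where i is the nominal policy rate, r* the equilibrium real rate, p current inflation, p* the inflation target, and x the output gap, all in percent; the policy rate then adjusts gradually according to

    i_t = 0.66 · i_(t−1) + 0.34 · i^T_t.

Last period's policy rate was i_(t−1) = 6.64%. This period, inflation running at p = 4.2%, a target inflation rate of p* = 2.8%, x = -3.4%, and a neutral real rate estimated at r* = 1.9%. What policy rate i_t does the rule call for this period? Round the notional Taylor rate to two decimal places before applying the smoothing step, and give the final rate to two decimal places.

5.94%

i^T_t = 1.9 + 4.2 + 0.5 × (4.2 − 2.8) + 0.65 × (-3.4)
   = 1.9 + 4.2 + 0.7 − 2.21 = 4.59
i_t = 0.66 × 6.64 + 0.34 × 4.59 = 4.3824 + 1.5606 = 5.94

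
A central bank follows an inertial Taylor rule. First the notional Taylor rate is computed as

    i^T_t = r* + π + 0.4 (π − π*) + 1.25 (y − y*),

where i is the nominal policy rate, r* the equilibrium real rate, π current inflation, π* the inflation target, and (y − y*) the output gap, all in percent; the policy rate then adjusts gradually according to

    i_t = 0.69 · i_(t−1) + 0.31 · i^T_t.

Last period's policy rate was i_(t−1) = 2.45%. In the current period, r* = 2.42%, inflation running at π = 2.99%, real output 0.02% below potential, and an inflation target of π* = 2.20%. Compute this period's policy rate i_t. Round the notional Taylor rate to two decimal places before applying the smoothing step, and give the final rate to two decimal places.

Output 0.02% below potential → (y − y*) = -0.02.
i^T_t = 2.42 + 2.99 + 0.4 × (2.99 − 2.20) + 1.25 × (-0.02)
   = 2.42 + 2.99 + 0.316 − 0.025 = 5.70
i_t = 0.69 × 2.45 + 0.31 × 5.70 = 1.6905 + 1.767 = 3.46

3.46%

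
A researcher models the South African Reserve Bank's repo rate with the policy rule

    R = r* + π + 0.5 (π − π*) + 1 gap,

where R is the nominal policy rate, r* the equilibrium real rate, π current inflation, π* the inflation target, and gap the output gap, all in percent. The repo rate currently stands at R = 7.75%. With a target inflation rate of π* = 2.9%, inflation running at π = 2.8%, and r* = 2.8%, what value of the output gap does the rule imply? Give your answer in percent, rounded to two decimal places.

2.20%

1 gap = 7.75 − 2.8 − 2.8 − 0.5 × (2.8 − 2.9) = 2.2
gap = 2.2 / 1 = 2.20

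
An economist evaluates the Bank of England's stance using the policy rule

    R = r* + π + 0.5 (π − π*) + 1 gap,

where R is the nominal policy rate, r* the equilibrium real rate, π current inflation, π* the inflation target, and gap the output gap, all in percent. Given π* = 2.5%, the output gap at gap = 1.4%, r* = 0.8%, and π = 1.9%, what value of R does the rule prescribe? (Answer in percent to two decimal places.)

R = 0.8 + 1.9 + 0.5 × (1.9 − 2.5) + 1 × 1.4
   = 0.8 + 1.9 − 0.3 + 1.4 = 3.80

3.80%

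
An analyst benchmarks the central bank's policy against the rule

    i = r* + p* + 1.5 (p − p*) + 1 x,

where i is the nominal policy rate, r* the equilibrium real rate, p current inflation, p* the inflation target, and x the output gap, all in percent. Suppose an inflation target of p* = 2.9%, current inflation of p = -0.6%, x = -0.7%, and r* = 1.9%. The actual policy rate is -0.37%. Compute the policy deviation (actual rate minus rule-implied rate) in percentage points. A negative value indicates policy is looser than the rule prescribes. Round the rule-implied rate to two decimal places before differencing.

i = 1.9 + 2.9 + 1.5 × (-0.6 − 2.9) + 1 × (-0.7)
   = 1.9 + 2.9 − 5.25 − 0.7 = -1.15
Deviation = -0.37 − (-1.15) = 0.78 pp.

0.78 pp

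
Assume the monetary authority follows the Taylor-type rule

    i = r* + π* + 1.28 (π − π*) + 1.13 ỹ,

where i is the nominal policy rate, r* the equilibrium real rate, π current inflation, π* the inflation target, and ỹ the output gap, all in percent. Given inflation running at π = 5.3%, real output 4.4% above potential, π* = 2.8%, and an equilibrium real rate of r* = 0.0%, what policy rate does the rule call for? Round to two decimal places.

Output 4.4% above potential → ỹ = 4.4.
i = 0.0 + 2.8 + 1.28 × (5.3 − 2.8) + 1.13 × 4.4
   = 0.0 + 2.8 + 3.2 + 4.972 = 10.97

10.97%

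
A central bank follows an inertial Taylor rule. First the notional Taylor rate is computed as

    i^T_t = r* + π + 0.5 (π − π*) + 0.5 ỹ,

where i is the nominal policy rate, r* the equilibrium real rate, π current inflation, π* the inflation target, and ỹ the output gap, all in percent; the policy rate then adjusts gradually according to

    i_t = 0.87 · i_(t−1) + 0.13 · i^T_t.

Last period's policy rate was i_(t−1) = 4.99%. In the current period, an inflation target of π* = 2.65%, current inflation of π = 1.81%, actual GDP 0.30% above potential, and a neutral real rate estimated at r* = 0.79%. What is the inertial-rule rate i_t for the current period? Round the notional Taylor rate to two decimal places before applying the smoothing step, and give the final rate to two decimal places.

4.64%

Output 0.30% above potential → ỹ = 0.30.
i^T_t = 0.79 + 1.81 + 0.5 × (1.81 − 2.65) + 0.5 × 0.30
   = 0.79 + 1.81 − 0.42 + 0.15 = 2.33
i_t = 0.87 × 4.99 + 0.13 × 2.33 = 4.3413 + 0.3029 = 4.64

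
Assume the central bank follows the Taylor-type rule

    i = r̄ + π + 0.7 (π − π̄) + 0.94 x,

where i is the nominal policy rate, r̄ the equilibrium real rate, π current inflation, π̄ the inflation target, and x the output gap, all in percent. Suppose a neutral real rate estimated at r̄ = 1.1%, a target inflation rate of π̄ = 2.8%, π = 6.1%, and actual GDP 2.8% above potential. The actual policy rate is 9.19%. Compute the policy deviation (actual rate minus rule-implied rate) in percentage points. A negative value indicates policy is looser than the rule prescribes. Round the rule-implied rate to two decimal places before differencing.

-2.95 pp

Output 2.8% above potential → x = 2.8.
i = 1.1 + 6.1 + 0.7 × (6.1 − 2.8) + 0.94 × 2.8
   = 1.1 + 6.1 + 2.31 + 2.632 = 12.14
Deviation = 9.19 − 12.14 = -2.95 pp.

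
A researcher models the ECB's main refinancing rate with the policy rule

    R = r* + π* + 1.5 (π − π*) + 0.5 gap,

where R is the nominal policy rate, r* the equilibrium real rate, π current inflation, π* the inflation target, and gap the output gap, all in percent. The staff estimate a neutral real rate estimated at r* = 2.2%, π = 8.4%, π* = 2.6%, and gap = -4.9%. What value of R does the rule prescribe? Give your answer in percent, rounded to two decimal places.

R = 2.2 + 2.6 + 1.5 × (8.4 − 2.6) + 0.5 × (-4.9)
   = 2.2 + 2.6 + 8.7 − 2.45 = 11.05

11.05%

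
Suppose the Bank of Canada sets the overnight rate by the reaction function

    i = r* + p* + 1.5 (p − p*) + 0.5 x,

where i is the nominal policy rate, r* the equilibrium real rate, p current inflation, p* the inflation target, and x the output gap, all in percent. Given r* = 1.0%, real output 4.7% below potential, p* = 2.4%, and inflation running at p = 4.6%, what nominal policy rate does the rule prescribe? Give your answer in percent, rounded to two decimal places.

4.35%

Output 4.7% below potential → x = -4.7.
i = 1.0 + 2.4 + 1.5 × (4.6 − 2.4) + 0.5 × (-4.7)
   = 1.0 + 2.4 + 3.3 − 2.35 = 4.35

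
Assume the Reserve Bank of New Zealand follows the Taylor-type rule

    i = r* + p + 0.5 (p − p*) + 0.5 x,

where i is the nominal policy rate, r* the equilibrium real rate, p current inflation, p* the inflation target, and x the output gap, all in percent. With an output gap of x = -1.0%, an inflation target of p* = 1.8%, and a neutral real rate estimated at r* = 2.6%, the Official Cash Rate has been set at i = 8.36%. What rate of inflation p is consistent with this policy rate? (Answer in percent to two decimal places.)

4.77%

Collecting p: i = r* + (1 + 0.5) p − 0.5 p* + 0.5 x
1.5 p = 8.36 − 2.6 + 0.5 × 1.8 − 0.5 × (-1.0) = 7.16
p = 7.16 / 1.5 = 4.77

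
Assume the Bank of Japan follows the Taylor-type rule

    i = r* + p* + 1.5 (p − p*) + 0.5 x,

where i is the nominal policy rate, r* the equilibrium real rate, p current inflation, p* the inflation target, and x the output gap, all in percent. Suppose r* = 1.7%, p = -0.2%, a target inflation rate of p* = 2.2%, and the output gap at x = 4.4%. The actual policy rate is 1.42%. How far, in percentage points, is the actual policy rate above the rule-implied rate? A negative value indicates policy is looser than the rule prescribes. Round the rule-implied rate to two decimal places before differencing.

-1.08 pp

i = 1.7 + 2.2 + 1.5 × (-0.2 − 2.2) + 0.5 × 4.4
   = 1.7 + 2.2 − 3.6 + 2.2 = 2.50
Deviation = 1.42 − 2.50 = -1.08 pp.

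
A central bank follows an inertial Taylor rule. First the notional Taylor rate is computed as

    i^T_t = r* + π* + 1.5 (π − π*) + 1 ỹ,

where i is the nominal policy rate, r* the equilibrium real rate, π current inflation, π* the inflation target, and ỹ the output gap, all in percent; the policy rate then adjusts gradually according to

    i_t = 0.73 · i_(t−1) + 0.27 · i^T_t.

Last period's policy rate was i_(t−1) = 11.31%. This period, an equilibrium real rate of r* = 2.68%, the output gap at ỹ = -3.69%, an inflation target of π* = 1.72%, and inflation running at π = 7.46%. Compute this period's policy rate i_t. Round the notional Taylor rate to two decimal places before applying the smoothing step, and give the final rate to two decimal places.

10.77%

i^T_t = 2.68 + 1.72 + 1.5 × (7.46 − 1.72) + 1 × (-3.69)
   = 2.68 + 1.72 + 8.61 − 3.69 = 9.32
i_t = 0.73 × 11.31 + 0.27 × 9.32 = 8.2563 + 2.5164 = 10.77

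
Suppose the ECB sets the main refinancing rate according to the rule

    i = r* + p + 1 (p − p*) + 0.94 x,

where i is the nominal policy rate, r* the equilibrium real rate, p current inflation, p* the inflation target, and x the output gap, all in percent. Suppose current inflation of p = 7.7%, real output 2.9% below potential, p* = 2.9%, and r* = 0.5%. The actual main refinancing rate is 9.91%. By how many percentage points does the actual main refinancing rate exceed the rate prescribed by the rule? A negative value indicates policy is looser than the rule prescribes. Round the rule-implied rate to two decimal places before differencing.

Output 2.9% below potential → x = -2.9.
i = 0.5 + 7.7 + 1 × (7.7 − 2.9) + 0.94 × (-2.9)
   = 0.5 + 7.7 + 4.8 − 2.726 = 10.27
Deviation = 9.91 − 10.27 = -0.36 pp.

-0.36 pp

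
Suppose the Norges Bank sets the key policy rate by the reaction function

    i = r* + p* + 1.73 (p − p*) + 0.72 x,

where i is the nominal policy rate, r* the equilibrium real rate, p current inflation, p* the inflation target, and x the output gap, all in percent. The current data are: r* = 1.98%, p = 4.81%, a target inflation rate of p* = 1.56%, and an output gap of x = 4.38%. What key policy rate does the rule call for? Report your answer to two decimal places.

12.32%

i = 1.98 + 1.56 + 1.73 × (4.81 − 1.56) + 0.72 × 4.38
   = 1.98 + 1.56 + 5.6225 + 3.1536 = 12.32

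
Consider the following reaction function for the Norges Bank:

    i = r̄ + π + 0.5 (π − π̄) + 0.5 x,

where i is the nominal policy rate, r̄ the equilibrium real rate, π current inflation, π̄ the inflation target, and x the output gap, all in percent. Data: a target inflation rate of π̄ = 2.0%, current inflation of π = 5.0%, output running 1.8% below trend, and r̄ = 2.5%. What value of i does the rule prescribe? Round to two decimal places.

Output 1.8% below potential → x = -1.8.
i = 2.5 + 5.0 + 0.5 × (5.0 − 2.0) + 0.5 × (-1.8)
   = 2.5 + 5 + 1.5 − 0.9 = 8.10

8.10%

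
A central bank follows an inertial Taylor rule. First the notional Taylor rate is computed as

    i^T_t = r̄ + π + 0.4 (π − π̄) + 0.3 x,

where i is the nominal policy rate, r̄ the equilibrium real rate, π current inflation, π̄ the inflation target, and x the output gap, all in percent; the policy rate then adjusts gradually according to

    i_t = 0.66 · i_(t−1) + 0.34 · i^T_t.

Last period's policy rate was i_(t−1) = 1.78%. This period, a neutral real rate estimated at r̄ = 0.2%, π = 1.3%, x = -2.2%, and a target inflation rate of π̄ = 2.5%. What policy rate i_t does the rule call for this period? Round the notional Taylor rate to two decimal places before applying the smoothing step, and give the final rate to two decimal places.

1.30%

i^T_t = 0.2 + 1.3 + 0.4 × (1.3 − 2.5) + 0.3 × (-2.2)
   = 0.2 + 1.3 − 0.48 − 0.66 = 0.36
i_t = 0.66 × 1.78 + 0.34 × 0.36 = 1.1748 + 0.1224 = 1.30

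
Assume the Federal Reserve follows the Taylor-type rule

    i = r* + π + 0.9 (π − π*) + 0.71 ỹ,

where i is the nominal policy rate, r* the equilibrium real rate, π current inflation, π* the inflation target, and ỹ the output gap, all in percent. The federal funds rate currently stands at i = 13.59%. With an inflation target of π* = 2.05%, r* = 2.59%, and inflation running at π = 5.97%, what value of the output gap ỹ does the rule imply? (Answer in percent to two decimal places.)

0.71 ỹ = 13.59 − 2.59 − 5.97 − 0.9 × (5.97 − 2.05) = 1.502
ỹ = 1.502 / 0.71 = 2.12

2.12%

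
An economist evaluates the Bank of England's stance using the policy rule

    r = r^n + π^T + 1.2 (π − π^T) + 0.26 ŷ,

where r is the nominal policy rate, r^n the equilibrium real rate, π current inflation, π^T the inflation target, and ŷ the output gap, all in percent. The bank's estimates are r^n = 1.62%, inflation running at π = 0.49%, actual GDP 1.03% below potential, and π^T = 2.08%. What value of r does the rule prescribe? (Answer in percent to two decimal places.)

Output 1.03% below potential → ŷ = -1.03.
r = 1.62 + 2.08 + 1.2 × (0.49 − 2.08) + 0.26 × (-1.03)
   = 1.62 + 2.08 − 1.908 − 0.2678 = 1.52

1.52%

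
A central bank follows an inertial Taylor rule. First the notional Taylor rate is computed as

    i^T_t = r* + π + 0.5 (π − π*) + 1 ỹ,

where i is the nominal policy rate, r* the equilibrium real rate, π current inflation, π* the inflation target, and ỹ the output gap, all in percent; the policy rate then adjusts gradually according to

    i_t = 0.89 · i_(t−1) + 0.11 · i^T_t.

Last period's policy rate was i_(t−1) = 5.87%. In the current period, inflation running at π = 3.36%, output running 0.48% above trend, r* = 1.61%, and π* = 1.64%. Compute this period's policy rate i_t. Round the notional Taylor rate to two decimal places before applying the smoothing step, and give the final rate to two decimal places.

Output 0.48% above potential → ỹ = 0.48.
i^T_t = 1.61 + 3.36 + 0.5 × (3.36 − 1.64) + 1 × 0.48
   = 1.61 + 3.36 + 0.86 + 0.48 = 6.31
i_t = 0.89 × 5.87 + 0.11 × 6.31 = 5.2243 + 0.6941 = 5.92

5.92%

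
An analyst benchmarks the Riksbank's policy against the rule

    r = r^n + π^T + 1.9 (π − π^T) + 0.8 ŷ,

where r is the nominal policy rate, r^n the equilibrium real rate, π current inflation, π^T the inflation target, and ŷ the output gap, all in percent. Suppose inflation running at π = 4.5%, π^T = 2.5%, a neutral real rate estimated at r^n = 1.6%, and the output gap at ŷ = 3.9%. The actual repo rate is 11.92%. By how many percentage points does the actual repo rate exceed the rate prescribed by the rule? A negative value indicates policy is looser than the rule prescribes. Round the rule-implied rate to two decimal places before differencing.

0.90 pp

r = 1.6 + 2.5 + 1.9 × (4.5 − 2.5) + 0.8 × 3.9
   = 1.6 + 2.5 + 3.8 + 3.12 = 11.02
Deviation = 11.92 − 11.02 = 0.90 pp.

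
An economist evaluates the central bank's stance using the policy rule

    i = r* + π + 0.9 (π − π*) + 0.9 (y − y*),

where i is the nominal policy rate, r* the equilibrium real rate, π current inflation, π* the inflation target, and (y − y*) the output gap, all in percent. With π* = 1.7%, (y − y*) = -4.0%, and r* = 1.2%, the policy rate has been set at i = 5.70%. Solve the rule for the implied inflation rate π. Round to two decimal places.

5.07%

Collecting π: i = r* + (1 + 0.9) π − 0.9 π* + 0.9 (y − y*)
1.9 π = 5.70 − 1.2 + 0.9 × 1.7 − 0.9 × (-4.0) = 9.63
π = 9.63 / 1.9 = 5.07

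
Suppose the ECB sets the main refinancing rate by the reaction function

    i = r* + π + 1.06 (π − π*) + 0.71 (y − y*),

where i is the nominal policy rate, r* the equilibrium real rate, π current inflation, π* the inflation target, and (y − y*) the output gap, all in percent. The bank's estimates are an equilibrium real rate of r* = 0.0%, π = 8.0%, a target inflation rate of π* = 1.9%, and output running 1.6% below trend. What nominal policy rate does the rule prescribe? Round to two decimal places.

13.33%

Output 1.6% below potential → (y − y*) = -1.6.
i = 0.0 + 8.0 + 1.06 × (8.0 − 1.9) + 0.71 × (-1.6)
   = 0.0 + 8 + 6.466 − 1.136 = 13.33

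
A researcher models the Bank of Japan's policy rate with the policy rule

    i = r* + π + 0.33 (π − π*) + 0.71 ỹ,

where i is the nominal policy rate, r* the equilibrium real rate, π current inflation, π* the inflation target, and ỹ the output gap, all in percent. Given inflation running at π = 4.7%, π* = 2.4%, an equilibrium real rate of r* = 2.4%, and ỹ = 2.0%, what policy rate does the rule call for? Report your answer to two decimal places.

9.28%

i = 2.4 + 4.7 + 0.33 × (4.7 − 2.4) + 0.71 × 2.0
   = 2.4 + 4.7 + 0.759 + 1.42 = 9.28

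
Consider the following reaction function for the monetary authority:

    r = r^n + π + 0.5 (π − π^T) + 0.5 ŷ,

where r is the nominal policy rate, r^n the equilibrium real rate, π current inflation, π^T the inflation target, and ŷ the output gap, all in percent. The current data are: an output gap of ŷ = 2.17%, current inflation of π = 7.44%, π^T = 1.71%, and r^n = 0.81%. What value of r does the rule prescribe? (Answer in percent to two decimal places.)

r = 0.81 + 7.44 + 0.5 × (7.44 − 1.71) + 0.5 × 2.17
   = 0.81 + 7.44 + 2.865 + 1.085 = 12.20

12.20%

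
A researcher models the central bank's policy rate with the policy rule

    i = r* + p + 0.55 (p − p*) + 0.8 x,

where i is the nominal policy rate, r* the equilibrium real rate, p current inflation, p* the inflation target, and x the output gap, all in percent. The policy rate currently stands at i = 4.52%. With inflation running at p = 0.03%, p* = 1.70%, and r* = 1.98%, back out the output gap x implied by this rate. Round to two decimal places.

0.8 x = 4.52 − 1.98 − 0.03 − 0.55 × (0.03 − 1.70) = 3.4285
x = 3.4285 / 0.8 = 4.29

4.29%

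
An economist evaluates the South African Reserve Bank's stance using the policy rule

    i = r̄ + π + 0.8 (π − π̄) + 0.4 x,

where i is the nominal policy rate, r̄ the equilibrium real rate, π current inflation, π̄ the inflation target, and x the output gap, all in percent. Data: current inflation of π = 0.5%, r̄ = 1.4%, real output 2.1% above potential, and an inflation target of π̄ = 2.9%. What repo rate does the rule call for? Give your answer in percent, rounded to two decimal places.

0.82%

Output 2.1% above potential → x = 2.1.
i = 1.4 + 0.5 + 0.8 × (0.5 − 2.9) + 0.4 × 2.1
   = 1.4 + 0.5 − 1.92 + 0.84 = 0.82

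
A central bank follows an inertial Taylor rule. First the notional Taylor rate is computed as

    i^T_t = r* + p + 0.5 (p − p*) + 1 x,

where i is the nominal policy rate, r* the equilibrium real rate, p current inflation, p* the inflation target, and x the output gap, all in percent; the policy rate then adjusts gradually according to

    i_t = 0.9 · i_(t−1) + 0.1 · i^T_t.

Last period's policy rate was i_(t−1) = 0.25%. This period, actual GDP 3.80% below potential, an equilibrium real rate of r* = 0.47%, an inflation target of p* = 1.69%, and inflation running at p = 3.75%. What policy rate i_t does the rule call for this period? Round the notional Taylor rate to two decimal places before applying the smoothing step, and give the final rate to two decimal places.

Output 3.80% below potential → x = -3.80.
i^T_t = 0.47 + 3.75 + 0.5 × (3.75 − 1.69) + 1 × (-3.80)
   = 0.47 + 3.75 + 1.03 − 3.8 = 1.45
i_t = 0.9 × 0.25 + 0.1 × 1.45 = 0.225 + 0.145 = 0.37

0.37%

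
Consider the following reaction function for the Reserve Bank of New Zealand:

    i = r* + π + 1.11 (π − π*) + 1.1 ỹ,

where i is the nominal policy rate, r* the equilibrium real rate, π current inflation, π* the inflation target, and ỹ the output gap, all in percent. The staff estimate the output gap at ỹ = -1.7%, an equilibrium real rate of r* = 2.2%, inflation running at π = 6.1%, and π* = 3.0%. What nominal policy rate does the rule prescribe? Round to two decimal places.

i = 2.2 + 6.1 + 1.11 × (6.1 − 3.0) + 1.1 × (-1.7)
   = 2.2 + 6.1 + 3.441 − 1.87 = 9.87

9.87%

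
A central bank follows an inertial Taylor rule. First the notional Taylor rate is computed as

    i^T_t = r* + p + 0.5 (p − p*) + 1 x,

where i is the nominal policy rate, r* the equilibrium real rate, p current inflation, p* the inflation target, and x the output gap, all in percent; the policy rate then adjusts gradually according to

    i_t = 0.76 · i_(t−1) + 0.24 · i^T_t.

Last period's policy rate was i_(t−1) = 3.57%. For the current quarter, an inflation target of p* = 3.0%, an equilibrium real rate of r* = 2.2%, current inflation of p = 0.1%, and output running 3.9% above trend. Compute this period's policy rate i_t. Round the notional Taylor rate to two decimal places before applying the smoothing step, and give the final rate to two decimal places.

3.85%

Output 3.9% above potential → x = 3.9.
i^T_t = 2.2 + 0.1 + 0.5 × (0.1 − 3.0) + 1 × 3.9
   = 2.2 + 0.1 − 1.45 + 3.9 = 4.75
i_t = 0.76 × 3.57 + 0.24 × 4.75 = 2.7132 + 1.14 = 3.85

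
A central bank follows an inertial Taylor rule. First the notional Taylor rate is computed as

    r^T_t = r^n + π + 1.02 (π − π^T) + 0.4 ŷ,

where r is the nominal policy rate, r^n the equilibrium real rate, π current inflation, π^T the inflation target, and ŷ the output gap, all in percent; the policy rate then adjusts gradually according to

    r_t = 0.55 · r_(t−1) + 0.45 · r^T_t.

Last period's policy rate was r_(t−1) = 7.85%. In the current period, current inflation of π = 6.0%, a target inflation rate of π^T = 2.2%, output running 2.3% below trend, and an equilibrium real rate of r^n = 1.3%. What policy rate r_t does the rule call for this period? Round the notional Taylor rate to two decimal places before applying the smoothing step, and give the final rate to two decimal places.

8.93%

Output 2.3% below potential → ŷ = -2.3.
r^T_t = 1.3 + 6.0 + 1.02 × (6.0 − 2.2) + 0.4 × (-2.3)
   = 1.3 + 6 + 3.876 − 0.92 = 10.26
r_t = 0.55 × 7.85 + 0.45 × 10.26 = 4.3175 + 4.617 = 8.93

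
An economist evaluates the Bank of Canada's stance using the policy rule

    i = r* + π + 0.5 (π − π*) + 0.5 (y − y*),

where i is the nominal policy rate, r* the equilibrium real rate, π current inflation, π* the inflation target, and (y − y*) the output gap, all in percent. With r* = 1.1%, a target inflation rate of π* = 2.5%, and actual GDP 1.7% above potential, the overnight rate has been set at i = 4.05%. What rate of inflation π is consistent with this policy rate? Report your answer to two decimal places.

2.23%

Output 1.7% above potential → (y − y*) = 1.7.
Collecting π: i = r* + (1 + 0.5) π − 0.5 π* + 0.5 (y − y*)
1.5 π = 4.05 − 1.1 + 0.5 × 2.5 − 0.5 × 1.7 = 3.35
π = 3.35 / 1.5 = 2.23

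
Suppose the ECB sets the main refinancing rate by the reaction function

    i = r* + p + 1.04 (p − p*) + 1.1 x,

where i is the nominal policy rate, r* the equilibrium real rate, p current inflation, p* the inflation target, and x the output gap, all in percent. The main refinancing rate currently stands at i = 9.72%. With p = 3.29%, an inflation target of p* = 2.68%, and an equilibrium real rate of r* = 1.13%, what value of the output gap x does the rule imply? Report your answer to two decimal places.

4.24%

1.1 x = 9.72 − 1.13 − 3.29 − 1.04 × (3.29 − 2.68) = 4.6656
x = 4.6656 / 1.1 = 4.24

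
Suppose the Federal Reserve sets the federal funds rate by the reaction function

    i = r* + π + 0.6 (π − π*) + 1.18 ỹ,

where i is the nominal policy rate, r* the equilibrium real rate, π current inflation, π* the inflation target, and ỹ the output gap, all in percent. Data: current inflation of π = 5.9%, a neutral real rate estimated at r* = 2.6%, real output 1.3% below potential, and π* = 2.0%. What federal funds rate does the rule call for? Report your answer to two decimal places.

9.31%

Output 1.3% below potential → ỹ = -1.3.
i = 2.6 + 5.9 + 0.6 × (5.9 − 2.0) + 1.18 × (-1.3)
   = 2.6 + 5.9 + 2.34 − 1.534 = 9.31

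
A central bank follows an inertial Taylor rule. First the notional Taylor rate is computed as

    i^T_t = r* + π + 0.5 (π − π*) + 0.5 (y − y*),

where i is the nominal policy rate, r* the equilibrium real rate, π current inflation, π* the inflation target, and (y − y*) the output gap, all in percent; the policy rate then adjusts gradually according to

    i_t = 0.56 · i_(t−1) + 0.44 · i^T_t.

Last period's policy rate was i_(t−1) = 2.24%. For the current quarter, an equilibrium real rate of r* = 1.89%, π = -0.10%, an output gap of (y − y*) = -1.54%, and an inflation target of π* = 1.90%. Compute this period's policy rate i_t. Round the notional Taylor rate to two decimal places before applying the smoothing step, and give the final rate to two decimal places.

i^T_t = 1.89 + (-0.10) + 0.5 × (-0.10 − 1.90) + 0.5 × (-1.54)
   = 1.89 − 0.1 − 1 − 0.77 = 0.02
i_t = 0.56 × 2.24 + 0.44 × 0.02 = 1.2544 + 0.0088 = 1.26

1.26%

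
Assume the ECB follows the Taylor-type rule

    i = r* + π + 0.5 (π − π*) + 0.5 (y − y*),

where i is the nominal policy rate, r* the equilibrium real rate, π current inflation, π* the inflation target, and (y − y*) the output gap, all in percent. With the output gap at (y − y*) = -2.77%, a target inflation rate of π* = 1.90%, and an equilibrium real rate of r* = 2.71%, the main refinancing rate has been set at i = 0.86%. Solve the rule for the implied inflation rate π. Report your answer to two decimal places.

0.32%

Collecting π: i = r* + (1 + 0.5) π − 0.5 π* + 0.5 (y − y*)
1.5 π = 0.86 − 2.71 + 0.5 × 1.90 − 0.5 × (-2.77) = 0.485
π = 0.485 / 1.5 = 0.32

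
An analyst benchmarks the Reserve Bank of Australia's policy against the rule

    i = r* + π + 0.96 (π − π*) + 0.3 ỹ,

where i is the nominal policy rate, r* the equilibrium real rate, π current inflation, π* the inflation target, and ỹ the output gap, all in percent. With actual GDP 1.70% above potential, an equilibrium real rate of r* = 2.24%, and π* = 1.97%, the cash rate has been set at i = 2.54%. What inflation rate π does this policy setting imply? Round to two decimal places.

0.86%

Output 1.70% above potential → ỹ = 1.70.
Collecting π: i = r* + (1 + 0.96) π − 0.96 π* + 0.3 ỹ
1.96 π = 2.54 − 2.24 + 0.96 × 1.97 − 0.3 × 1.70 = 1.6812
π = 1.6812 / 1.96 = 0.86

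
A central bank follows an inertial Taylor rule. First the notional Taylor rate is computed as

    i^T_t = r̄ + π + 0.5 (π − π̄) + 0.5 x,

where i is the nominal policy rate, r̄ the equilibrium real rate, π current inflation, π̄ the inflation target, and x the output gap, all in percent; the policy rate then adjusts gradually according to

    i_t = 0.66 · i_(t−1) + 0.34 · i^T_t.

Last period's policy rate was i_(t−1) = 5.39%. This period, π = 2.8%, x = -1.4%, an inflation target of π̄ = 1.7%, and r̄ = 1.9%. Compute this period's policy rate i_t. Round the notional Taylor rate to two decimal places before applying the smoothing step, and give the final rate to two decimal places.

i^T_t = 1.9 + 2.8 + 0.5 × (2.8 − 1.7) + 0.5 × (-1.4)
   = 1.9 + 2.8 + 0.55 − 0.7 = 4.55
i_t = 0.66 × 5.39 + 0.34 × 4.55 = 3.5574 + 1.547 = 5.10

5.10%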